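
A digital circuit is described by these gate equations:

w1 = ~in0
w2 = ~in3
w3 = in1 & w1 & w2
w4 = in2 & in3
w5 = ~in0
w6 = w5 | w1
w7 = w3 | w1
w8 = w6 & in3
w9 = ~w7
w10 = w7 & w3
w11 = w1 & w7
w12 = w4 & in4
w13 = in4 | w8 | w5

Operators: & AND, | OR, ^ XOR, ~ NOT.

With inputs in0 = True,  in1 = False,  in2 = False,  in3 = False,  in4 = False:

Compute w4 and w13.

w4 = False, w13 = False

w1 = NOT in0 = NOT True = False
w4 = in2 AND in3 = False AND False = False
w5 = NOT in0 = NOT True = False
w6 = w5 OR w1 = False OR False = False
w8 = w6 AND in3 = False AND False = False
w13 = in4 OR w8 OR w5 = False OR False OR False = False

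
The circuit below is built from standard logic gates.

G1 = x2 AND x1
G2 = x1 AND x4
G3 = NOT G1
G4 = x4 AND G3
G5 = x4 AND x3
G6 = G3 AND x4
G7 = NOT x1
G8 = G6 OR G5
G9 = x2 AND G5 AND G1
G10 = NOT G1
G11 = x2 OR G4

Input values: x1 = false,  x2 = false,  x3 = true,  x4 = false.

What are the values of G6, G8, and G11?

G1 = x2 AND x1 = false AND false = false
G3 = NOT G1 = NOT false = true
G4 = x4 AND G3 = false AND true = false
G5 = x4 AND x3 = false AND true = false
G6 = G3 AND x4 = true AND false = false
G8 = G6 OR G5 = false OR false = false
G11 = x2 OR G4 = false OR false = false

G6 = false, G8 = false, G11 = false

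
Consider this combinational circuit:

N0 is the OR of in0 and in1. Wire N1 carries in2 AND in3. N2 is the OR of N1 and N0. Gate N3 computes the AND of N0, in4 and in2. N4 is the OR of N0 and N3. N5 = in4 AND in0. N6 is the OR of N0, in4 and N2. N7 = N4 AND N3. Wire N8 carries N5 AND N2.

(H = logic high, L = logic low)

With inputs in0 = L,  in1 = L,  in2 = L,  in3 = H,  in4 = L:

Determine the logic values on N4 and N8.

N0 = in0 OR in1 = L OR L = L
N1 = in2 AND in3 = L AND H = L
N2 = N1 OR N0 = L OR L = L
N3 = N0 AND in4 AND in2 = L AND L AND L = L
N4 = N0 OR N3 = L OR L = L
N5 = in4 AND in0 = L AND L = L
N8 = N5 AND N2 = L AND L = L

N4 = L, N8 = L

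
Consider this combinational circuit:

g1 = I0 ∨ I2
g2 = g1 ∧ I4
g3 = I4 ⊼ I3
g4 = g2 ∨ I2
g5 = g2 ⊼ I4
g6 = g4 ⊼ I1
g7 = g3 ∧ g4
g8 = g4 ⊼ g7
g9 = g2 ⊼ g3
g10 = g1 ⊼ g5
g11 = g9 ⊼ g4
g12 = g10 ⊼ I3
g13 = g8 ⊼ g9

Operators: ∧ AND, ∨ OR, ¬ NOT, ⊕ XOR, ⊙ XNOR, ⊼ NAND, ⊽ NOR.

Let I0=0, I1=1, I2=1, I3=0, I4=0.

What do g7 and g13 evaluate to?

g1 = I0 OR I2 = 0 OR 1 = 1
g2 = g1 AND I4 = 1 AND 0 = 0
g3 = I4 NAND I3 = 0 NAND 0 = 1
g4 = g2 OR I2 = 0 OR 1 = 1
g7 = g3 AND g4 = 1 AND 1 = 1
g8 = g4 NAND g7 = 1 NAND 1 = 0
g9 = g2 NAND g3 = 0 NAND 1 = 1
g13 = g8 NAND g9 = 0 NAND 1 = 1

g7 = 1; g13 = 1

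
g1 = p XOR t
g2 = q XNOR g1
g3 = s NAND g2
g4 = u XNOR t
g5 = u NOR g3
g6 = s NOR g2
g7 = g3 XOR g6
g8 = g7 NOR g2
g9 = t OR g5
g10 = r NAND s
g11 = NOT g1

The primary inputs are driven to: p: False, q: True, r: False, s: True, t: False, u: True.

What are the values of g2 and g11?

g2 = False, g11 = True

g1 = p XOR t = False XOR False = False
g2 = q XNOR g1 = True XNOR False = False
g11 = NOT g1 = NOT False = True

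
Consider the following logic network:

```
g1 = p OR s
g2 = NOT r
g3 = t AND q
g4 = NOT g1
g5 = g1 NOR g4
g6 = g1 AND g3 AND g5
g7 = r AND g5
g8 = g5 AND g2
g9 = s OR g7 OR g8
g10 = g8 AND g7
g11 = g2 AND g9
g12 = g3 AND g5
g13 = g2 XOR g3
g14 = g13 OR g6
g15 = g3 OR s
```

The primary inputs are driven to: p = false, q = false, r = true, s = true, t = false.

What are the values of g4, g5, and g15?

g1 = p OR s = false OR true = true
g3 = t AND q = false AND false = false
g4 = NOT g1 = NOT true = false
g5 = g1 NOR g4 = true NOR false = false
g15 = g3 OR s = false OR true = true

g4 = false, g5 = false, g15 = true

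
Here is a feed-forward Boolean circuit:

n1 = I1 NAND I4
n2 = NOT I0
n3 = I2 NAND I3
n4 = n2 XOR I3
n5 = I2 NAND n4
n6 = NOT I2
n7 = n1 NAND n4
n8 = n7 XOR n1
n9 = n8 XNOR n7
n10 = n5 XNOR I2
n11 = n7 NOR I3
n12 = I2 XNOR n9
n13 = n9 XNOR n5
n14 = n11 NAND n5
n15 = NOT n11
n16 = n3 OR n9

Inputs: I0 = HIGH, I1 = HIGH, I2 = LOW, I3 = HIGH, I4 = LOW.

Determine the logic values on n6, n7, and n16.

n1 = I1 NAND I4 = HIGH NAND LOW = HIGH
n2 = NOT I0 = NOT HIGH = LOW
n3 = I2 NAND I3 = LOW NAND HIGH = HIGH
n4 = n2 XOR I3 = LOW XOR HIGH = HIGH
n6 = NOT I2 = NOT LOW = HIGH
n7 = n1 NAND n4 = HIGH NAND HIGH = LOW
n8 = n7 XOR n1 = LOW XOR HIGH = HIGH
n9 = n8 XNOR n7 = HIGH XNOR LOW = LOW
n16 = n3 OR n9 = HIGH OR LOW = HIGH

n6 = HIGH; n7 = LOW; n16 = HIGH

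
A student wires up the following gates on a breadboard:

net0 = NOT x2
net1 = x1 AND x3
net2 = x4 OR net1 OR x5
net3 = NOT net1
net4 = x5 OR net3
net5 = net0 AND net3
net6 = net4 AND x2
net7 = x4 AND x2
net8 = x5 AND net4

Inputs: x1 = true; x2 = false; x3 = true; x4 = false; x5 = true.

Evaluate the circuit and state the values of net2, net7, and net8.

net1 = x1 AND x3 = true AND true = true
net2 = x4 OR net1 OR x5 = false OR true OR true = true
net3 = NOT net1 = NOT true = false
net4 = x5 OR net3 = true OR false = true
net7 = x4 AND x2 = false AND false = false
net8 = x5 AND net4 = true AND true = true

net2 = true, net7 = false, net8 = true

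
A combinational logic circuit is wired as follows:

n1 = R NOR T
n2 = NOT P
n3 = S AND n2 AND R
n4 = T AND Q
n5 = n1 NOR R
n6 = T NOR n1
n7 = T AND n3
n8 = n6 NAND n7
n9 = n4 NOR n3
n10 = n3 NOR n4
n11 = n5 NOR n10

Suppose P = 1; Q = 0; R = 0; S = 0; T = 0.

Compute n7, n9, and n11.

n7 = 0; n9 = 1; n11 = 0

n1 = R NOR T = 0 NOR 0 = 1
n2 = NOT P = NOT 1 = 0
n3 = S AND n2 AND R = 0 AND 0 AND 0 = 0
n4 = T AND Q = 0 AND 0 = 0
n5 = n1 NOR R = 1 NOR 0 = 0
n7 = T AND n3 = 0 AND 0 = 0
n9 = n4 NOR n3 = 0 NOR 0 = 1
n10 = n3 NOR n4 = 0 NOR 0 = 1
n11 = n5 NOR n10 = 0 NOR 1 = 0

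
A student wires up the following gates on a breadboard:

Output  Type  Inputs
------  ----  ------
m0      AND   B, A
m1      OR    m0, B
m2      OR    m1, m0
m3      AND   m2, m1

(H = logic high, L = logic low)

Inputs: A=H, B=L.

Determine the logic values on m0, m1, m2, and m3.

m0 = L; m1 = L; m2 = L; m3 = L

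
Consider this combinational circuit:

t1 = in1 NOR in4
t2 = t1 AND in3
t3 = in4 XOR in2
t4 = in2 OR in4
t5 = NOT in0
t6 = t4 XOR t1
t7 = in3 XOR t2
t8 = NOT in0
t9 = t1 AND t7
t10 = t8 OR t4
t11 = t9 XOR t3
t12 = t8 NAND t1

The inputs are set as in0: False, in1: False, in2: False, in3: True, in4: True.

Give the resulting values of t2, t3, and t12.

t1 = in1 NOR in4 = False NOR True = False
t2 = t1 AND in3 = False AND True = False
t3 = in4 XOR in2 = True XOR False = True
t8 = NOT in0 = NOT False = True
t12 = t8 NAND t1 = True NAND False = True

t2 = False; t3 = True; t12 = True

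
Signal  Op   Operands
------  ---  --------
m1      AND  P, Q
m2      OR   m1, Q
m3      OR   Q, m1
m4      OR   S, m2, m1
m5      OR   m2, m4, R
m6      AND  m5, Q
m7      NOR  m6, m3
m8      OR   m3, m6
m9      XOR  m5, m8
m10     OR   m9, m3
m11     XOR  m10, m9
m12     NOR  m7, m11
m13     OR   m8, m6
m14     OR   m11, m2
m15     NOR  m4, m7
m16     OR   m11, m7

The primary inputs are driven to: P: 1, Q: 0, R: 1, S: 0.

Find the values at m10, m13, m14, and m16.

m10 = 1, m13 = 0, m14 = 0, m16 = 1

m1 = P AND Q = 1 AND 0 = 0
m2 = m1 OR Q = 0 OR 0 = 0
m3 = Q OR m1 = 0 OR 0 = 0
m4 = S OR m2 OR m1 = 0 OR 0 OR 0 = 0
m5 = m2 OR m4 OR R = 0 OR 0 OR 1 = 1
m6 = m5 AND Q = 1 AND 0 = 0
m7 = m6 NOR m3 = 0 NOR 0 = 1
m8 = m3 OR m6 = 0 OR 0 = 0
m9 = m5 XOR m8 = 1 XOR 0 = 1
m10 = m9 OR m3 = 1 OR 0 = 1
m11 = m10 XOR m9 = 1 XOR 1 = 0
m13 = m8 OR m6 = 0 OR 0 = 0
m14 = m11 OR m2 = 0 OR 0 = 0
m16 = m11 OR m7 = 0 OR 1 = 1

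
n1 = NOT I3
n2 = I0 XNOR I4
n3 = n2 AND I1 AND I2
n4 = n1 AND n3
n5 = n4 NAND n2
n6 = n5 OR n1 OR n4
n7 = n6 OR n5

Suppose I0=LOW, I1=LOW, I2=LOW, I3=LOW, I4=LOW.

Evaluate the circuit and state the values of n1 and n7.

n1 = HIGH, n7 = HIGH

n1 = NOT I3 = NOT LOW = HIGH
n2 = I0 XNOR I4 = LOW XNOR LOW = HIGH
n3 = n2 AND I1 AND I2 = HIGH AND LOW AND LOW = LOW
n4 = n1 AND n3 = HIGH AND LOW = LOW
n5 = n4 NAND n2 = LOW NAND HIGH = HIGH
n6 = n5 OR n1 OR n4 = HIGH OR HIGH OR LOW = HIGH
n7 = n6 OR n5 = HIGH OR HIGH = HIGH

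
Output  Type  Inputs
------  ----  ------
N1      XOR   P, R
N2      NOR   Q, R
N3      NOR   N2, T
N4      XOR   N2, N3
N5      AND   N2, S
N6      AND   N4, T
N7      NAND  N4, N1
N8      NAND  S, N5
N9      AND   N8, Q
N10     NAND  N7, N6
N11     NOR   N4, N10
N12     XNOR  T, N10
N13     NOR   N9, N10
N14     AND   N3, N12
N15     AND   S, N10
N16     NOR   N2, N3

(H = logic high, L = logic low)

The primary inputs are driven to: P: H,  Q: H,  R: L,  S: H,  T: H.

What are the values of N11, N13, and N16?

N1 = P XOR R = H XOR L = H
N2 = Q NOR R = H NOR L = L
N3 = N2 NOR T = L NOR H = L
N4 = N2 XOR N3 = L XOR L = L
N5 = N2 AND S = L AND H = L
N6 = N4 AND T = L AND H = L
N7 = N4 NAND N1 = L NAND H = H
N8 = S NAND N5 = H NAND L = H
N9 = N8 AND Q = H AND H = H
N10 = N7 NAND N6 = H NAND L = H
N11 = N4 NOR N10 = L NOR H = L
N13 = N9 NOR N10 = H NOR H = L
N16 = N2 NOR N3 = L NOR L = H

N11 = L; N13 = L; N16 = H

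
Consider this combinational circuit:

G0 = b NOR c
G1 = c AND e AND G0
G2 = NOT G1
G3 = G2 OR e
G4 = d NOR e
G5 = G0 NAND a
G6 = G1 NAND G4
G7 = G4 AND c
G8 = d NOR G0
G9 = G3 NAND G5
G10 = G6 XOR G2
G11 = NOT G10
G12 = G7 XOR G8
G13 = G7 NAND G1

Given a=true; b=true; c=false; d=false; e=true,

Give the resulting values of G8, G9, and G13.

G0 = b NOR c = true NOR false = false
G1 = c AND e AND G0 = false AND true AND false = false
G2 = NOT G1 = NOT false = true
G3 = G2 OR e = true OR true = true
G4 = d NOR e = false NOR true = false
G5 = G0 NAND a = false NAND true = true
G7 = G4 AND c = false AND false = false
G8 = d NOR G0 = false NOR false = true
G9 = G3 NAND G5 = true NAND true = false
G13 = G7 NAND G1 = false NAND false = true

G8 = true, G9 = false, G13 = true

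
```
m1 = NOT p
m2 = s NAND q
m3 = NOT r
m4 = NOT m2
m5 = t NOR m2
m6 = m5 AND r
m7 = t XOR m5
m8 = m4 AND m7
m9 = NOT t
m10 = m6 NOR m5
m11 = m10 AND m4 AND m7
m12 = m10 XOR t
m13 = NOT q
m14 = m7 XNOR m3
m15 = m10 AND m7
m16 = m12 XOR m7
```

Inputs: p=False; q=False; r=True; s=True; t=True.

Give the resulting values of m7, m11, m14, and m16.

m2 = s NAND q = True NAND False = True
m3 = NOT r = NOT True = False
m4 = NOT m2 = NOT True = False
m5 = t NOR m2 = True NOR True = False
m6 = m5 AND r = False AND True = False
m7 = t XOR m5 = True XOR False = True
m10 = m6 NOR m5 = False NOR False = True
m11 = m10 AND m4 AND m7 = True AND False AND True = False
m12 = m10 XOR t = True XOR True = False
m14 = m7 XNOR m3 = True XNOR False = False
m16 = m12 XOR m7 = False XOR True = True

m7 = True; m11 = False; m14 = False; m16 = True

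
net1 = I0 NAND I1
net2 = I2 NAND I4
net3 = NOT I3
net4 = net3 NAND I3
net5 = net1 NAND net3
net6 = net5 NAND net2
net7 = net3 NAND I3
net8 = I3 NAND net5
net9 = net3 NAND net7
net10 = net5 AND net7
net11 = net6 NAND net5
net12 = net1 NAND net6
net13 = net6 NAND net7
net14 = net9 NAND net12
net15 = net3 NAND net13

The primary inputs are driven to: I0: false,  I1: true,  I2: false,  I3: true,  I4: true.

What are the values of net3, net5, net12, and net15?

net1 = I0 NAND I1 = false NAND true = true
net2 = I2 NAND I4 = false NAND true = true
net3 = NOT I3 = NOT true = false
net5 = net1 NAND net3 = true NAND false = true
net6 = net5 NAND net2 = true NAND true = false
net7 = net3 NAND I3 = false NAND true = true
net12 = net1 NAND net6 = true NAND false = true
net13 = net6 NAND net7 = false NAND true = true
net15 = net3 NAND net13 = false NAND true = true

net3 = false  net5 = true  net12 = true  net15 = true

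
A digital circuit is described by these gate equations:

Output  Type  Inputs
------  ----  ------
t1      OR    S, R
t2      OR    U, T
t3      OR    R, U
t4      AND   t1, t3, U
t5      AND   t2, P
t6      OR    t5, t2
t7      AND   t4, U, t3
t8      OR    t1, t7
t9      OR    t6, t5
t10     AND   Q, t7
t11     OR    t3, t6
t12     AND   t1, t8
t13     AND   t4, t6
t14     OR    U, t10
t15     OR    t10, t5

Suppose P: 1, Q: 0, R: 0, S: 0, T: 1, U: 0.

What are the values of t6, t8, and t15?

t6 = 1, t8 = 0, t15 = 1

t1 = S OR R = 0 OR 0 = 0
t2 = U OR T = 0 OR 1 = 1
t3 = R OR U = 0 OR 0 = 0
t4 = t1 AND t3 AND U = 0 AND 0 AND 0 = 0
t5 = t2 AND P = 1 AND 1 = 1
t6 = t5 OR t2 = 1 OR 1 = 1
t7 = t4 AND U AND t3 = 0 AND 0 AND 0 = 0
t8 = t1 OR t7 = 0 OR 0 = 0
t10 = Q AND t7 = 0 AND 0 = 0
t15 = t10 OR t5 = 0 OR 1 = 1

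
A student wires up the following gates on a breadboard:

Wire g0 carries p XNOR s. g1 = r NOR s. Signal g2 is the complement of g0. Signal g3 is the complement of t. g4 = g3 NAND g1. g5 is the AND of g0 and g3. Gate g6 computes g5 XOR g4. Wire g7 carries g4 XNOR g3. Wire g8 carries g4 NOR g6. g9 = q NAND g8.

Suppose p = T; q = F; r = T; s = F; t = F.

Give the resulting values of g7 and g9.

g7 = T, g9 = T

g0 = p XNOR s = T XNOR F = F
g1 = r NOR s = T NOR F = F
g3 = NOT t = NOT F = T
g4 = g3 NAND g1 = T NAND F = T
g5 = g0 AND g3 = F AND T = F
g6 = g5 XOR g4 = F XOR T = T
g7 = g4 XNOR g3 = T XNOR T = T
g8 = g4 NOR g6 = T NOR T = F
g9 = q NAND g8 = F NAND F = T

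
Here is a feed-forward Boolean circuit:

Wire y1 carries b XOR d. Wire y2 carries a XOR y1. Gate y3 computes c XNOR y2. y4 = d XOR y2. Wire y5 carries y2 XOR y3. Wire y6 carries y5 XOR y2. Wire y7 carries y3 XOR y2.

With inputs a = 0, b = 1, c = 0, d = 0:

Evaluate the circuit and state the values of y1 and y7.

y1 = 1; y7 = 1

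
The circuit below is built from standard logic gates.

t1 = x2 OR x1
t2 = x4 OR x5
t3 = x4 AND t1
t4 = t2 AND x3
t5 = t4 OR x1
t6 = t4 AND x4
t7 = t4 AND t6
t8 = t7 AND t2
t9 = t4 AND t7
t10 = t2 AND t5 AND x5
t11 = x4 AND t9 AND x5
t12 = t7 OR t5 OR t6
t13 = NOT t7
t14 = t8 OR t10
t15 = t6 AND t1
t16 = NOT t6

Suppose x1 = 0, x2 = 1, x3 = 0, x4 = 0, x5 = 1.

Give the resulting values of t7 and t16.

t7 = 0; t16 = 1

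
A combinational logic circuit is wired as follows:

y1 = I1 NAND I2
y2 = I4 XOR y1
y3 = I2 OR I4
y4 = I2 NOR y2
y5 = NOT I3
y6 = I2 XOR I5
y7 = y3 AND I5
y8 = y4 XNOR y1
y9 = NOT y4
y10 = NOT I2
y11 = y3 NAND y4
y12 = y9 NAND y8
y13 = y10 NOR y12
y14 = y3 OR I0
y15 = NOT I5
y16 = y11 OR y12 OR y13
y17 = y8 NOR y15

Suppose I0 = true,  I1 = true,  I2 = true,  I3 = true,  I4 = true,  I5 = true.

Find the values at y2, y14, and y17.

y1 = I1 NAND I2 = true NAND true = false
y2 = I4 XOR y1 = true XOR false = true
y3 = I2 OR I4 = true OR true = true
y4 = I2 NOR y2 = true NOR true = false
y8 = y4 XNOR y1 = false XNOR false = true
y14 = y3 OR I0 = true OR true = true
y15 = NOT I5 = NOT true = false
y17 = y8 NOR y15 = true NOR false = false

y2 = true  y14 = true  y17 = false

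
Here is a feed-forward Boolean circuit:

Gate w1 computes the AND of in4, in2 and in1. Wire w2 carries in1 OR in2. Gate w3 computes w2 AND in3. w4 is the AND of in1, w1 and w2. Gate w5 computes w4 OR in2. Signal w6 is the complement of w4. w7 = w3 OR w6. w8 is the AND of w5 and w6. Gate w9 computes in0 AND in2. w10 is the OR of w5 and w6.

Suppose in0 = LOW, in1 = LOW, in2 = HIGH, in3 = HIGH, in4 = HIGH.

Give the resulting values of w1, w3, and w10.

w1 = in4 AND in2 AND in1 = HIGH AND HIGH AND LOW = LOW
w2 = in1 OR in2 = LOW OR HIGH = HIGH
w3 = w2 AND in3 = HIGH AND HIGH = HIGH
w4 = in1 AND w1 AND w2 = LOW AND LOW AND HIGH = LOW
w5 = w4 OR in2 = LOW OR HIGH = HIGH
w6 = NOT w4 = NOT LOW = HIGH
w10 = w5 OR w6 = HIGH OR HIGH = HIGH

w1 = LOW; w3 = HIGH; w10 = HIGH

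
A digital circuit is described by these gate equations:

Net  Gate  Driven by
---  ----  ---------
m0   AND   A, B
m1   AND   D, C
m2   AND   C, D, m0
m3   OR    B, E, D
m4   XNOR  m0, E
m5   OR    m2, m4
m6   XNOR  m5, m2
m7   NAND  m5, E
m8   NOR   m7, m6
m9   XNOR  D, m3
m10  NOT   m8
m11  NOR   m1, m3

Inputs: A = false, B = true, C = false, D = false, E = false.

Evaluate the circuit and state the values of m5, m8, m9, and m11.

m5 = true; m8 = false; m9 = false; m11 = false

m0 = A AND B = false AND true = false
m1 = D AND C = false AND false = false
m2 = C AND D AND m0 = false AND false AND false = false
m3 = B OR E OR D = true OR false OR false = true
m4 = m0 XNOR E = false XNOR false = true
m5 = m2 OR m4 = false OR true = true
m6 = m5 XNOR m2 = true XNOR false = false
m7 = m5 NAND E = true NAND false = true
m8 = m7 NOR m6 = true NOR false = false
m9 = D XNOR m3 = false XNOR true = false
m11 = m1 NOR m3 = false NOR true = false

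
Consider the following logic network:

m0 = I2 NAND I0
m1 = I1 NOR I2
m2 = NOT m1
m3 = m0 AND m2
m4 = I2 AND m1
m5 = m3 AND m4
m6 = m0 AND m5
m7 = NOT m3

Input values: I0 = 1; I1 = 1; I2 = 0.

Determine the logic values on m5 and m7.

m5 = 0  m7 = 0

m0 = I2 NAND I0 = 0 NAND 1 = 1
m1 = I1 NOR I2 = 1 NOR 0 = 0
m2 = NOT m1 = NOT 0 = 1
m3 = m0 AND m2 = 1 AND 1 = 1
m4 = I2 AND m1 = 0 AND 0 = 0
m5 = m3 AND m4 = 1 AND 0 = 0
m7 = NOT m3 = NOT 1 = 0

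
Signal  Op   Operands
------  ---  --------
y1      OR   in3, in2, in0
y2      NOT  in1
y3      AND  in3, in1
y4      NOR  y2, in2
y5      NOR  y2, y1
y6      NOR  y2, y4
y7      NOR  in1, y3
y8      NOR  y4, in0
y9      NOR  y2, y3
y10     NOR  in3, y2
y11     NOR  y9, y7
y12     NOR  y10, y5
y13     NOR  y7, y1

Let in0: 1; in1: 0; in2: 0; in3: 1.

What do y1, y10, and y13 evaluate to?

y1 = 1, y10 = 0, y13 = 0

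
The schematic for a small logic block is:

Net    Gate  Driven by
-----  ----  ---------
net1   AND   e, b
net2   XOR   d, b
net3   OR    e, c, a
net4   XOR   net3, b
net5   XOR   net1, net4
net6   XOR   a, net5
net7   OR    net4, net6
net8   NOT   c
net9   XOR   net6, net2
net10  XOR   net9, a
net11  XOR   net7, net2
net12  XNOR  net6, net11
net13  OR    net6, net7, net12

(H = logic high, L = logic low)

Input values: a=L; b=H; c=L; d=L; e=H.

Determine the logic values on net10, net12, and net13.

net1 = e AND b = H AND H = H
net2 = d XOR b = L XOR H = H
net3 = e OR c OR a = H OR L OR L = H
net4 = net3 XOR b = H XOR H = L
net5 = net1 XOR net4 = H XOR L = H
net6 = a XOR net5 = L XOR H = H
net7 = net4 OR net6 = L OR H = H
net9 = net6 XOR net2 = H XOR H = L
net10 = net9 XOR a = L XOR L = L
net11 = net7 XOR net2 = H XOR H = L
net12 = net6 XNOR net11 = H XNOR L = L
net13 = net6 OR net7 OR net12 = H OR H OR L = H

net10 = L, net12 = L, net13 = H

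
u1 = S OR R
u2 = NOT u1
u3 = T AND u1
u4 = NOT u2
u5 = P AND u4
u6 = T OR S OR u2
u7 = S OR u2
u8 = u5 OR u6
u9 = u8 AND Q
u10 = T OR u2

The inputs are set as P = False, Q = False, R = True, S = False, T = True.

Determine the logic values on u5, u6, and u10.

u1 = S OR R = False OR True = True
u2 = NOT u1 = NOT True = False
u4 = NOT u2 = NOT False = True
u5 = P AND u4 = False AND True = False
u6 = T OR S OR u2 = True OR False OR False = True
u10 = T OR u2 = True OR False = True

u5 = False; u6 = True; u10 = True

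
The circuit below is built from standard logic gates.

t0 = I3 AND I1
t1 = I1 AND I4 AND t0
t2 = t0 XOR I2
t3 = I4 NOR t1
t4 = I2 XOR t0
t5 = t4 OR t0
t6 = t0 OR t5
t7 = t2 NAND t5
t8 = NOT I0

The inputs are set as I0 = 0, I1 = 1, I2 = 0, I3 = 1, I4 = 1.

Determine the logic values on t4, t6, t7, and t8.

t4 = 1  t6 = 1  t7 = 0  t8 = 1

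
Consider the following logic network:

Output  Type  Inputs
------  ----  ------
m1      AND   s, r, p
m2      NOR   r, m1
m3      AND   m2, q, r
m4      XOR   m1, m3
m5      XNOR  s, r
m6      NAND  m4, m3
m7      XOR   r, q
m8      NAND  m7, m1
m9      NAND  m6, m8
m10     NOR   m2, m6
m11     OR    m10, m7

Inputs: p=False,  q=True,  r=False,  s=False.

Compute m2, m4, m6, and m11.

m2 = True, m4 = False, m6 = True, m11 = True

m1 = s AND r AND p = False AND False AND False = False
m2 = r NOR m1 = False NOR False = True
m3 = m2 AND q AND r = True AND True AND False = False
m4 = m1 XOR m3 = False XOR False = False
m6 = m4 NAND m3 = False NAND False = True
m7 = r XOR q = False XOR True = True
m10 = m2 NOR m6 = True NOR True = False
m11 = m10 OR m7 = False OR True = True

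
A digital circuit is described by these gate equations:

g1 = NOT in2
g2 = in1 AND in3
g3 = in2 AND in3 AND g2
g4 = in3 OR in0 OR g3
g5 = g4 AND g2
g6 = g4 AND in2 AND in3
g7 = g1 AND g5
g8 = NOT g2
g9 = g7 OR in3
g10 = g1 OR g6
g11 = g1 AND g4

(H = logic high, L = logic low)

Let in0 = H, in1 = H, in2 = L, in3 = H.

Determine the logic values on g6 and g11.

g6 = L, g11 = H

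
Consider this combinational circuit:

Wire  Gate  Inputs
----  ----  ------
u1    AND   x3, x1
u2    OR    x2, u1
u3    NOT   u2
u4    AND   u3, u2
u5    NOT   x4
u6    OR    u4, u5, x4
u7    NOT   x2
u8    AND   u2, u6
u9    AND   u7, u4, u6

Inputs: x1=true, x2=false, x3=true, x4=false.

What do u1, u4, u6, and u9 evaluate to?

u1 = true; u4 = false; u6 = true; u9 = false

u1 = x3 AND x1 = true AND true = true
u2 = x2 OR u1 = false OR true = true
u3 = NOT u2 = NOT true = false
u4 = u3 AND u2 = false AND true = false
u5 = NOT x4 = NOT false = true
u6 = u4 OR u5 OR x4 = false OR true OR false = true
u7 = NOT x2 = NOT false = true
u9 = u7 AND u4 AND u6 = true AND false AND true = false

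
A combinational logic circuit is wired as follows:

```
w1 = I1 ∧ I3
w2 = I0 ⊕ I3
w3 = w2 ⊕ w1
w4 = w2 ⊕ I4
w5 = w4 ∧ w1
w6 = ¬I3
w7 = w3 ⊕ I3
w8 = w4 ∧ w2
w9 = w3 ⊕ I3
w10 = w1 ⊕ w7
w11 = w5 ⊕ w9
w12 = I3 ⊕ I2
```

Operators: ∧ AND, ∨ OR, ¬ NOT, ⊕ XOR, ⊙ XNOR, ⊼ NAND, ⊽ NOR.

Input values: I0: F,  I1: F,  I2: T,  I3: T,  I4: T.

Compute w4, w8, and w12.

w2 = I0 XOR I3 = F XOR T = T
w4 = w2 XOR I4 = T XOR T = F
w8 = w4 AND w2 = F AND T = F
w12 = I3 XOR I2 = T XOR T = F

w4 = F; w8 = F; w12 = F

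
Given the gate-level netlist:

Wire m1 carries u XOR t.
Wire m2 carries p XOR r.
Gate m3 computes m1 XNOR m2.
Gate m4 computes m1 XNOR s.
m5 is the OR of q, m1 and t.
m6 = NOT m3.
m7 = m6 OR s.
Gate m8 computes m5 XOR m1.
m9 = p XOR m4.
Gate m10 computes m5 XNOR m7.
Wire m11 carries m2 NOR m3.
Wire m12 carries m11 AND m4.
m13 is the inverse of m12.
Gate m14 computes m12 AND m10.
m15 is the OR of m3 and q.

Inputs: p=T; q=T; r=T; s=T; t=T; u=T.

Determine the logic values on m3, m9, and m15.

m3 = T, m9 = T, m15 = T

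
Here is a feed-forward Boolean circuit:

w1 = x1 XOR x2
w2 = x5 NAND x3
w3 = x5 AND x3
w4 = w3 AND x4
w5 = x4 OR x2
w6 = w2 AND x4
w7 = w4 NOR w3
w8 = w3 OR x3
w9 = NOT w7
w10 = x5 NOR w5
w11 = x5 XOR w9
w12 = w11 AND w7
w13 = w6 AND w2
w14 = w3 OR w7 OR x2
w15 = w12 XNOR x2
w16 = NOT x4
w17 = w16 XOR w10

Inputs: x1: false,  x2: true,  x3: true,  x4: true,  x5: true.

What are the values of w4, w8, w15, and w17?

w3 = x5 AND x3 = true AND true = true
w4 = w3 AND x4 = true AND true = true
w5 = x4 OR x2 = true OR true = true
w7 = w4 NOR w3 = true NOR true = false
w8 = w3 OR x3 = true OR true = true
w9 = NOT w7 = NOT false = true
w10 = x5 NOR w5 = true NOR true = false
w11 = x5 XOR w9 = true XOR true = false
w12 = w11 AND w7 = false AND false = false
w15 = w12 XNOR x2 = false XNOR true = false
w16 = NOT x4 = NOT true = false
w17 = w16 XOR w10 = false XOR false = false

w4 = true, w8 = true, w15 = false, w17 = false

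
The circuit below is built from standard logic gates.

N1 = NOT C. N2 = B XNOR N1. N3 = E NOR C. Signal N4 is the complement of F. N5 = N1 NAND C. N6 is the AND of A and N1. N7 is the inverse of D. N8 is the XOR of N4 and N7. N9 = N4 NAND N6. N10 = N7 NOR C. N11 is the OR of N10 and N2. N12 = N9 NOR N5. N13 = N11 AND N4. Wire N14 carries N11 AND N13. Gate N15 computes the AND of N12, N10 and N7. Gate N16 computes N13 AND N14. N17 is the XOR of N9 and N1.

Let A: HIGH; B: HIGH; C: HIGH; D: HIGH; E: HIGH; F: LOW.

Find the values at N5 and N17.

N1 = NOT C = NOT HIGH = LOW
N4 = NOT F = NOT LOW = HIGH
N5 = N1 NAND C = LOW NAND HIGH = HIGH
N6 = A AND N1 = HIGH AND LOW = LOW
N9 = N4 NAND N6 = HIGH NAND LOW = HIGH
N17 = N9 XOR N1 = HIGH XOR LOW = HIGH

N5 = HIGH  N17 = HIGH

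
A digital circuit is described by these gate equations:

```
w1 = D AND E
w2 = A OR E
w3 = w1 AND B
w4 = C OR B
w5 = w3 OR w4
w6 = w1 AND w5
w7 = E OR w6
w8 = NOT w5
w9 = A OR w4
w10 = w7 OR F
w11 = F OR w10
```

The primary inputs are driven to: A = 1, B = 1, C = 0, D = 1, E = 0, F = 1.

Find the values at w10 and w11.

w10 = 1  w11 = 1

w1 = D AND E = 1 AND 0 = 0
w3 = w1 AND B = 0 AND 1 = 0
w4 = C OR B = 0 OR 1 = 1
w5 = w3 OR w4 = 0 OR 1 = 1
w6 = w1 AND w5 = 0 AND 1 = 0
w7 = E OR w6 = 0 OR 0 = 0
w10 = w7 OR F = 0 OR 1 = 1
w11 = F OR w10 = 1 OR 1 = 1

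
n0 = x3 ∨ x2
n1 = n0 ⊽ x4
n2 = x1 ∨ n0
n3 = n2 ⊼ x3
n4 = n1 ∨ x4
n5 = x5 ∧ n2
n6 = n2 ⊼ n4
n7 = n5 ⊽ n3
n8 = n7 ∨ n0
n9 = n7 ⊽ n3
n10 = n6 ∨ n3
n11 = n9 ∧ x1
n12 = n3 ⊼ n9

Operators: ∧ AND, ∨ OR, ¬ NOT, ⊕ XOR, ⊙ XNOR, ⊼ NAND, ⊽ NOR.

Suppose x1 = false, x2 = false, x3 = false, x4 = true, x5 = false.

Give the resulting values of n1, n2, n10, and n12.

n1 = false  n2 = false  n10 = true  n12 = true

n0 = x3 OR x2 = false OR false = false
n1 = n0 NOR x4 = false NOR true = false
n2 = x1 OR n0 = false OR false = false
n3 = n2 NAND x3 = false NAND false = true
n4 = n1 OR x4 = false OR true = true
n5 = x5 AND n2 = false AND false = false
n6 = n2 NAND n4 = false NAND true = true
n7 = n5 NOR n3 = false NOR true = false
n9 = n7 NOR n3 = false NOR true = false
n10 = n6 OR n3 = true OR true = true
n12 = n3 NAND n9 = true NAND false = true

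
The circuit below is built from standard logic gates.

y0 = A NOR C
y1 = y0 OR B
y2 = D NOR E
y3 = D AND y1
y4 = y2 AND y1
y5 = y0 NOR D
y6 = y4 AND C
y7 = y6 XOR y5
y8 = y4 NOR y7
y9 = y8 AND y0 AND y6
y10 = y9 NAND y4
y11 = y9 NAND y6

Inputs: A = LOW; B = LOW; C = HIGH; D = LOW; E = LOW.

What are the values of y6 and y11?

y0 = A NOR C = LOW NOR HIGH = LOW
y1 = y0 OR B = LOW OR LOW = LOW
y2 = D NOR E = LOW NOR LOW = HIGH
y4 = y2 AND y1 = HIGH AND LOW = LOW
y5 = y0 NOR D = LOW NOR LOW = HIGH
y6 = y4 AND C = LOW AND HIGH = LOW
y7 = y6 XOR y5 = LOW XOR HIGH = HIGH
y8 = y4 NOR y7 = LOW NOR HIGH = LOW
y9 = y8 AND y0 AND y6 = LOW AND LOW AND LOW = LOW
y11 = y9 NAND y6 = LOW NAND LOW = HIGH

y6 = LOW  y11 = HIGH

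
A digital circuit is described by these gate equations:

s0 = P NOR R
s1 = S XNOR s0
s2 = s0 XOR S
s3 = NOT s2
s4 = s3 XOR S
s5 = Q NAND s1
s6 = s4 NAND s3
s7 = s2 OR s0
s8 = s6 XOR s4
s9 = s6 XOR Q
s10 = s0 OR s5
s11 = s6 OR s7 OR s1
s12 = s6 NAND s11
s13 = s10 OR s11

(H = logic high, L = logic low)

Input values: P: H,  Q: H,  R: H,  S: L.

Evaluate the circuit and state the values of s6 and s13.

s6 = L; s13 = H

s0 = P NOR R = H NOR H = L
s1 = S XNOR s0 = L XNOR L = H
s2 = s0 XOR S = L XOR L = L
s3 = NOT s2 = NOT L = H
s4 = s3 XOR S = H XOR L = H
s5 = Q NAND s1 = H NAND H = L
s6 = s4 NAND s3 = H NAND H = L
s7 = s2 OR s0 = L OR L = L
s10 = s0 OR s5 = L OR L = L
s11 = s6 OR s7 OR s1 = L OR L OR H = H
s13 = s10 OR s11 = L OR H = H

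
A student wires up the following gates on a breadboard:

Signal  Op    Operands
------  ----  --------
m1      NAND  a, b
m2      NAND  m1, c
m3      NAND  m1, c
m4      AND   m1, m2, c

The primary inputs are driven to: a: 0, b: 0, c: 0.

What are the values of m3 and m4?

m3 = 1, m4 = 0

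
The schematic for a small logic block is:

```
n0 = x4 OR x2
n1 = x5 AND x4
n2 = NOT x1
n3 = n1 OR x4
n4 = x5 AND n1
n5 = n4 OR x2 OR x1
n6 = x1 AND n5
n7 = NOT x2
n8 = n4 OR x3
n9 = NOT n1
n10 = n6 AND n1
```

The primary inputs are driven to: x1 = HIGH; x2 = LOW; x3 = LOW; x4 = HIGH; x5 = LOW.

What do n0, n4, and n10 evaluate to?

n0 = x4 OR x2 = HIGH OR LOW = HIGH
n1 = x5 AND x4 = LOW AND HIGH = LOW
n4 = x5 AND n1 = LOW AND LOW = LOW
n5 = n4 OR x2 OR x1 = LOW OR LOW OR HIGH = HIGH
n6 = x1 AND n5 = HIGH AND HIGH = HIGH
n10 = n6 AND n1 = HIGH AND LOW = LOW

n0 = HIGH, n4 = LOW, n10 = LOW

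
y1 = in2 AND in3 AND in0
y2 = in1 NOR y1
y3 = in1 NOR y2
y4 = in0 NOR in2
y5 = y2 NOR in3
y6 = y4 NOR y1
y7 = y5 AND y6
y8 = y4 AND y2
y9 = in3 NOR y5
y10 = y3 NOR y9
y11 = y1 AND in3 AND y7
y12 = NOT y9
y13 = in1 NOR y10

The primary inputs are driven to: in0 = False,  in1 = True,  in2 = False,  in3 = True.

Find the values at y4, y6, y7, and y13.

y4 = True, y6 = False, y7 = False, y13 = False

y1 = in2 AND in3 AND in0 = False AND True AND False = False
y2 = in1 NOR y1 = True NOR False = False
y3 = in1 NOR y2 = True NOR False = False
y4 = in0 NOR in2 = False NOR False = True
y5 = y2 NOR in3 = False NOR True = False
y6 = y4 NOR y1 = True NOR False = False
y7 = y5 AND y6 = False AND False = False
y9 = in3 NOR y5 = True NOR False = False
y10 = y3 NOR y9 = False NOR False = True
y13 = in1 NOR y10 = True NOR True = False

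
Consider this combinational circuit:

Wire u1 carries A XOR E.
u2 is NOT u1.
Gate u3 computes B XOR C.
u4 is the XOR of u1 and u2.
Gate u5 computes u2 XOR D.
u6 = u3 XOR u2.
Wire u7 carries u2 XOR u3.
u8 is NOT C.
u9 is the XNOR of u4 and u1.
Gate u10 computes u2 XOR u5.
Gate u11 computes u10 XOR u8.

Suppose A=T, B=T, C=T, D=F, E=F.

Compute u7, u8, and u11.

u1 = A XOR E = T XOR F = T
u2 = NOT u1 = NOT T = F
u3 = B XOR C = T XOR T = F
u5 = u2 XOR D = F XOR F = F
u7 = u2 XOR u3 = F XOR F = F
u8 = NOT C = NOT T = F
u10 = u2 XOR u5 = F XOR F = F
u11 = u10 XOR u8 = F XOR F = F

u7 = F, u8 = F, u11 = F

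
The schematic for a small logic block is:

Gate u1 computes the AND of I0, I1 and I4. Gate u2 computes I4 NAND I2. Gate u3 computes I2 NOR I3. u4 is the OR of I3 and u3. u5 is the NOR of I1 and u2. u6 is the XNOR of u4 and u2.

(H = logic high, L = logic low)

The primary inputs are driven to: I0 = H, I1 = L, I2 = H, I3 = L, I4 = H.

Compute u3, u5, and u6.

u3 = L; u5 = H; u6 = H

u2 = I4 NAND I2 = H NAND H = L
u3 = I2 NOR I3 = H NOR L = L
u4 = I3 OR u3 = L OR L = L
u5 = I1 NOR u2 = L NOR L = H
u6 = u4 XNOR u2 = L XNOR L = H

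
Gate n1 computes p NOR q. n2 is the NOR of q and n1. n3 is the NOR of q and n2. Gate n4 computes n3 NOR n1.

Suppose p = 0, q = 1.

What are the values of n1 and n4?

n1 = p NOR q = 0 NOR 1 = 0
n2 = q NOR n1 = 1 NOR 0 = 0
n3 = q NOR n2 = 1 NOR 0 = 0
n4 = n3 NOR n1 = 0 NOR 0 = 1

n1 = 0, n4 = 1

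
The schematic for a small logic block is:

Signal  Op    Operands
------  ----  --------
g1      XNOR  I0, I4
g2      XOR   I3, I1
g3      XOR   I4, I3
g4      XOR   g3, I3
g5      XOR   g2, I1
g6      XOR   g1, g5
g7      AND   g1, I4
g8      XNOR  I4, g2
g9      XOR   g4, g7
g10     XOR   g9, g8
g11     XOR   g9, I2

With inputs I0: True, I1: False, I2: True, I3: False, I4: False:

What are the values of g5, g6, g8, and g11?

g1 = I0 XNOR I4 = True XNOR False = False
g2 = I3 XOR I1 = False XOR False = False
g3 = I4 XOR I3 = False XOR False = False
g4 = g3 XOR I3 = False XOR False = False
g5 = g2 XOR I1 = False XOR False = False
g6 = g1 XOR g5 = False XOR False = False
g7 = g1 AND I4 = False AND False = False
g8 = I4 XNOR g2 = False XNOR False = True
g9 = g4 XOR g7 = False XOR False = False
g11 = g9 XOR I2 = False XOR True = True

g5 = False; g6 = False; g8 = True; g11 = True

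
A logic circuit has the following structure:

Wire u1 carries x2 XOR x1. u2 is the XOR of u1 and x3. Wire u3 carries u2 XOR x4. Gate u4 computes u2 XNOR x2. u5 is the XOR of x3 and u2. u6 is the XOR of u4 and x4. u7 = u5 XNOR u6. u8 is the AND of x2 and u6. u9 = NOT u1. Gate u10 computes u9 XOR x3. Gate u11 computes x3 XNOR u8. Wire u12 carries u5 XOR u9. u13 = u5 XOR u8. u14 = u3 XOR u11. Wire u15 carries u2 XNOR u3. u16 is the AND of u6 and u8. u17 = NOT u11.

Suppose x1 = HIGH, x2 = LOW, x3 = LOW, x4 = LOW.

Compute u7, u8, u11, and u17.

u1 = x2 XOR x1 = LOW XOR HIGH = HIGH
u2 = u1 XOR x3 = HIGH XOR LOW = HIGH
u4 = u2 XNOR x2 = HIGH XNOR LOW = LOW
u5 = x3 XOR u2 = LOW XOR HIGH = HIGH
u6 = u4 XOR x4 = LOW XOR LOW = LOW
u7 = u5 XNOR u6 = HIGH XNOR LOW = LOW
u8 = x2 AND u6 = LOW AND LOW = LOW
u11 = x3 XNOR u8 = LOW XNOR LOW = HIGH
u17 = NOT u11 = NOT HIGH = LOW

u7 = LOW  u8 = LOW  u11 = HIGH  u17 = LOW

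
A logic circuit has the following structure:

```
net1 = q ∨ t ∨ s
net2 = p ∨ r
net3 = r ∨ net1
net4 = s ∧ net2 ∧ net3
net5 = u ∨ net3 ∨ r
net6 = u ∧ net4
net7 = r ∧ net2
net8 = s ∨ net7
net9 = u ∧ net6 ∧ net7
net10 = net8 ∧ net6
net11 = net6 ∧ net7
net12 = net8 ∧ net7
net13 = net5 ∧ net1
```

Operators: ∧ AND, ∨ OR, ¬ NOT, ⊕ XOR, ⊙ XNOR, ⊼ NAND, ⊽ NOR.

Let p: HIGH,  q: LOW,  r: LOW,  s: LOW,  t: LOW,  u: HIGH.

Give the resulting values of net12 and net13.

net1 = q OR t OR s = LOW OR LOW OR LOW = LOW
net2 = p OR r = HIGH OR LOW = HIGH
net3 = r OR net1 = LOW OR LOW = LOW
net5 = u OR net3 OR r = HIGH OR LOW OR LOW = HIGH
net7 = r AND net2 = LOW AND HIGH = LOW
net8 = s OR net7 = LOW OR LOW = LOW
net12 = net8 AND net7 = LOW AND LOW = LOW
net13 = net5 AND net1 = HIGH AND LOW = LOW

net12 = LOW, net13 = LOW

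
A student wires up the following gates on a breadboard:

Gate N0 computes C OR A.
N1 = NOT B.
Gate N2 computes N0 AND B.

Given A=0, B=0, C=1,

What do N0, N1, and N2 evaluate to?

N0 = C OR A = 1 OR 0 = 1
N1 = NOT B = NOT 0 = 1
N2 = N0 AND B = 1 AND 0 = 0

N0 = 1  N1 = 1  N2 = 0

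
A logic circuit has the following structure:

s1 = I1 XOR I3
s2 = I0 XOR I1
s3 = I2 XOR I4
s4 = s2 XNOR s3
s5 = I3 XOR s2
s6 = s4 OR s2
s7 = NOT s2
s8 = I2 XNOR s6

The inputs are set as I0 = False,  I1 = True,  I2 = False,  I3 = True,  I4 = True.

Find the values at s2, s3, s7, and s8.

s2 = I0 XOR I1 = False XOR True = True
s3 = I2 XOR I4 = False XOR True = True
s4 = s2 XNOR s3 = True XNOR True = True
s6 = s4 OR s2 = True OR True = True
s7 = NOT s2 = NOT True = False
s8 = I2 XNOR s6 = False XNOR True = False

s2 = True; s3 = True; s7 = False; s8 = False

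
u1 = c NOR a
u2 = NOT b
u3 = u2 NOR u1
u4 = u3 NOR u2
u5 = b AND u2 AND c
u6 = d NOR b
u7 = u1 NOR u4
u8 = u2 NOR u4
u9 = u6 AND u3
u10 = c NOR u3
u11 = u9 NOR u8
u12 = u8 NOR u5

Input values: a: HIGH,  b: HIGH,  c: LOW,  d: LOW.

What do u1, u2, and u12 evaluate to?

u1 = LOW  u2 = LOW  u12 = LOW

u1 = c NOR a = LOW NOR HIGH = LOW
u2 = NOT b = NOT HIGH = LOW
u3 = u2 NOR u1 = LOW NOR LOW = HIGH
u4 = u3 NOR u2 = HIGH NOR LOW = LOW
u5 = b AND u2 AND c = HIGH AND LOW AND LOW = LOW
u8 = u2 NOR u4 = LOW NOR LOW = HIGH
u12 = u8 NOR u5 = HIGH NOR LOW = LOW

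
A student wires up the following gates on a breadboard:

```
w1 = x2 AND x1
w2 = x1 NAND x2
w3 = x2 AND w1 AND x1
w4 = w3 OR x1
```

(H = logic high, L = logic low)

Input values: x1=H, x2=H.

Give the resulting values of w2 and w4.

w1 = x2 AND x1 = H AND H = H
w2 = x1 NAND x2 = H NAND H = L
w3 = x2 AND w1 AND x1 = H AND H AND H = H
w4 = w3 OR x1 = H OR H = H

w2 = L  w4 = H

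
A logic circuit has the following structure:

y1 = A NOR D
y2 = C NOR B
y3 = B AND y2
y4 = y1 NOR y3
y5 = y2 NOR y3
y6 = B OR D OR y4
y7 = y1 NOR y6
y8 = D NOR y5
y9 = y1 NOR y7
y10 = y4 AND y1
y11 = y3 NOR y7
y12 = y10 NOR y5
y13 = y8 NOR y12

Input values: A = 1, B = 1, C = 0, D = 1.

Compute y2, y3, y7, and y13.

y1 = A NOR D = 1 NOR 1 = 0
y2 = C NOR B = 0 NOR 1 = 0
y3 = B AND y2 = 1 AND 0 = 0
y4 = y1 NOR y3 = 0 NOR 0 = 1
y5 = y2 NOR y3 = 0 NOR 0 = 1
y6 = B OR D OR y4 = 1 OR 1 OR 1 = 1
y7 = y1 NOR y6 = 0 NOR 1 = 0
y8 = D NOR y5 = 1 NOR 1 = 0
y10 = y4 AND y1 = 1 AND 0 = 0
y12 = y10 NOR y5 = 0 NOR 1 = 0
y13 = y8 NOR y12 = 0 NOR 0 = 1

y2 = 0  y3 = 0  y7 = 0  y13 = 1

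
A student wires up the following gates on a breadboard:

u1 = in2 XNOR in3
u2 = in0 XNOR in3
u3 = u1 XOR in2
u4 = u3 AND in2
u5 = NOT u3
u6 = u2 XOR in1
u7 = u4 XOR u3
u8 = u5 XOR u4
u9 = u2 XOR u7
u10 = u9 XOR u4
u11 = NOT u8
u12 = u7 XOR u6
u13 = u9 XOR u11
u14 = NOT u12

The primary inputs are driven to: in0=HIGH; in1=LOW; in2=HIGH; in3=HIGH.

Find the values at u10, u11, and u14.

u1 = in2 XNOR in3 = HIGH XNOR HIGH = HIGH
u2 = in0 XNOR in3 = HIGH XNOR HIGH = HIGH
u3 = u1 XOR in2 = HIGH XOR HIGH = LOW
u4 = u3 AND in2 = LOW AND HIGH = LOW
u5 = NOT u3 = NOT LOW = HIGH
u6 = u2 XOR in1 = HIGH XOR LOW = HIGH
u7 = u4 XOR u3 = LOW XOR LOW = LOW
u8 = u5 XOR u4 = HIGH XOR LOW = HIGH
u9 = u2 XOR u7 = HIGH XOR LOW = HIGH
u10 = u9 XOR u4 = HIGH XOR LOW = HIGH
u11 = NOT u8 = NOT HIGH = LOW
u12 = u7 XOR u6 = LOW XOR HIGH = HIGH
u14 = NOT u12 = NOT HIGH = LOW

u10 = HIGH, u11 = LOW, u14 = LOW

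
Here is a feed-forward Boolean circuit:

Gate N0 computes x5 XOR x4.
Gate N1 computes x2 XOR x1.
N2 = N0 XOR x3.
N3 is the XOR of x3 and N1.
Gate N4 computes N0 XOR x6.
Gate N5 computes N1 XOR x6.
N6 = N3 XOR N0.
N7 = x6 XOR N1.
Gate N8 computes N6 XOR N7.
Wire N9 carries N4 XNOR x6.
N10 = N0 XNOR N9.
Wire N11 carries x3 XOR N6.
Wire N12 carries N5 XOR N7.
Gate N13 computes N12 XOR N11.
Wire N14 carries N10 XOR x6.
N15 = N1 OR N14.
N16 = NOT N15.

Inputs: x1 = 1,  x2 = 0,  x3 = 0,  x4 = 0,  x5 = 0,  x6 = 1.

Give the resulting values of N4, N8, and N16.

N4 = 1, N8 = 1, N16 = 0

N0 = x5 XOR x4 = 0 XOR 0 = 0
N1 = x2 XOR x1 = 0 XOR 1 = 1
N3 = x3 XOR N1 = 0 XOR 1 = 1
N4 = N0 XOR x6 = 0 XOR 1 = 1
N6 = N3 XOR N0 = 1 XOR 0 = 1
N7 = x6 XOR N1 = 1 XOR 1 = 0
N8 = N6 XOR N7 = 1 XOR 0 = 1
N9 = N4 XNOR x6 = 1 XNOR 1 = 1
N10 = N0 XNOR N9 = 0 XNOR 1 = 0
N14 = N10 XOR x6 = 0 XOR 1 = 1
N15 = N1 OR N14 = 1 OR 1 = 1
N16 = NOT N15 = NOT 1 = 0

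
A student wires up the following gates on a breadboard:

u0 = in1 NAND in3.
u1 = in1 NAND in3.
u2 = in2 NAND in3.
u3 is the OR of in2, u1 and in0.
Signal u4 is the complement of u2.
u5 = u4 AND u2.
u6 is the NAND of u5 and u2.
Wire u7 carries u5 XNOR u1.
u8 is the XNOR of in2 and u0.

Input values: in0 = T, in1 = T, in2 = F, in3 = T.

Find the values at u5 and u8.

u0 = in1 NAND in3 = T NAND T = F
u2 = in2 NAND in3 = F NAND T = T
u4 = NOT u2 = NOT T = F
u5 = u4 AND u2 = F AND T = F
u8 = in2 XNOR u0 = F XNOR F = T

u5 = F, u8 = T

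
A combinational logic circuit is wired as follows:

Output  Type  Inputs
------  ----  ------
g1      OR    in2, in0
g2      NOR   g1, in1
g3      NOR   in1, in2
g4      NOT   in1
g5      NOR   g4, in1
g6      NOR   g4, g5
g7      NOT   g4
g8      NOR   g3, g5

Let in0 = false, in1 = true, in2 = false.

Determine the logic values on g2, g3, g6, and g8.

g1 = in2 OR in0 = false OR false = false
g2 = g1 NOR in1 = false NOR true = false
g3 = in1 NOR in2 = true NOR false = false
g4 = NOT in1 = NOT true = false
g5 = g4 NOR in1 = false NOR true = false
g6 = g4 NOR g5 = false NOR false = true
g8 = g3 NOR g5 = false NOR false = true

g2 = false, g3 = false, g6 = true, g8 = true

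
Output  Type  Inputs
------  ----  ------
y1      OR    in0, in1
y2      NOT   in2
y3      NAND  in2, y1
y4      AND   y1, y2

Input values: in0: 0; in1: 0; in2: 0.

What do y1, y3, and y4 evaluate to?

y1 = in0 OR in1 = 0 OR 0 = 0
y2 = NOT in2 = NOT 0 = 1
y3 = in2 NAND y1 = 0 NAND 0 = 1
y4 = y1 AND y2 = 0 AND 1 = 0

y1 = 0; y3 = 1; y4 = 0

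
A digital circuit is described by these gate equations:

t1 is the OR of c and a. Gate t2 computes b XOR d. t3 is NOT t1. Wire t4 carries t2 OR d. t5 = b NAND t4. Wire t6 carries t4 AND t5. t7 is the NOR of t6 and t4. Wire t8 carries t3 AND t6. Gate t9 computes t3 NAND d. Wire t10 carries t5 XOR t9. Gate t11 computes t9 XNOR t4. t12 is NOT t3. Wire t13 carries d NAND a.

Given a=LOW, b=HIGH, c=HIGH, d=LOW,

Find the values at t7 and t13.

t2 = b XOR d = HIGH XOR LOW = HIGH
t4 = t2 OR d = HIGH OR LOW = HIGH
t5 = b NAND t4 = HIGH NAND HIGH = LOW
t6 = t4 AND t5 = HIGH AND LOW = LOW
t7 = t6 NOR t4 = LOW NOR HIGH = LOW
t13 = d NAND a = LOW NAND LOW = HIGH

t7 = LOW  t13 = HIGH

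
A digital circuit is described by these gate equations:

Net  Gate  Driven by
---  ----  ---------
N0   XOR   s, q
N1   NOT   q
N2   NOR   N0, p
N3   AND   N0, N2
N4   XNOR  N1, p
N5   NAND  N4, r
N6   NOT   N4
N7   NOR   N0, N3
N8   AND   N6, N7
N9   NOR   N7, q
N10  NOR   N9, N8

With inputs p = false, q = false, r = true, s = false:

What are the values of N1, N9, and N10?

N0 = s XOR q = false XOR false = false
N1 = NOT q = NOT false = true
N2 = N0 NOR p = false NOR false = true
N3 = N0 AND N2 = false AND true = false
N4 = N1 XNOR p = true XNOR false = false
N6 = NOT N4 = NOT false = true
N7 = N0 NOR N3 = false NOR false = true
N8 = N6 AND N7 = true AND true = true
N9 = N7 NOR q = true NOR false = false
N10 = N9 NOR N8 = false NOR true = false

N1 = true, N9 = false, N10 = false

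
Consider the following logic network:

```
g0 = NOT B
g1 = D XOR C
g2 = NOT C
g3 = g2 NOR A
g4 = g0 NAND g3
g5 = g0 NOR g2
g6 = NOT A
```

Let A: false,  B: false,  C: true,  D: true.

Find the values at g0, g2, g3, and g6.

g0 = true; g2 = false; g3 = true; g6 = true

g0 = NOT B = NOT false = true
g2 = NOT C = NOT true = false
g3 = g2 NOR A = false NOR false = true
g6 = NOT A = NOT false = true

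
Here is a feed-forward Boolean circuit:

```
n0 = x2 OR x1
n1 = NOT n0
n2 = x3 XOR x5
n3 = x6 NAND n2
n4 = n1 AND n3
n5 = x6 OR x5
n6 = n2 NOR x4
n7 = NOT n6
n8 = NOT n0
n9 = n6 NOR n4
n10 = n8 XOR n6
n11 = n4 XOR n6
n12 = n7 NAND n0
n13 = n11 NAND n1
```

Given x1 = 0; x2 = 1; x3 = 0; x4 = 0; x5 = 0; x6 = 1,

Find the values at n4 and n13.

n4 = 0, n13 = 1

n0 = x2 OR x1 = 1 OR 0 = 1
n1 = NOT n0 = NOT 1 = 0
n2 = x3 XOR x5 = 0 XOR 0 = 0
n3 = x6 NAND n2 = 1 NAND 0 = 1
n4 = n1 AND n3 = 0 AND 1 = 0
n6 = n2 NOR x4 = 0 NOR 0 = 1
n11 = n4 XOR n6 = 0 XOR 1 = 1
n13 = n11 NAND n1 = 1 NAND 0 = 1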